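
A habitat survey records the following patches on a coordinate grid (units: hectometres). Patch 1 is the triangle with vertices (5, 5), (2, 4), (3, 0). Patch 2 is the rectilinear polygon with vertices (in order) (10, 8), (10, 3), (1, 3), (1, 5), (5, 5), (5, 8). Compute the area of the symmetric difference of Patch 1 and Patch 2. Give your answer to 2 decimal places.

32.35

|Patch 1| = 6.5, |Patch 2| = 33, |Patch 1∩Patch 2| = 3.575.
|Patch 1 △ Patch 2| = |Patch 1| + |Patch 2| − 2·|Patch 1∩Patch 2| = 6.5 + 33 − 7.15 = 32.35.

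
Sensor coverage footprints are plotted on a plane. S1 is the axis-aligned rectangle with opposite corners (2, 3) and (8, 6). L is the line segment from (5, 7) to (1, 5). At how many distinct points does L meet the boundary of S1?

2

The segment meets the boundary at (2,5.5), (3,6).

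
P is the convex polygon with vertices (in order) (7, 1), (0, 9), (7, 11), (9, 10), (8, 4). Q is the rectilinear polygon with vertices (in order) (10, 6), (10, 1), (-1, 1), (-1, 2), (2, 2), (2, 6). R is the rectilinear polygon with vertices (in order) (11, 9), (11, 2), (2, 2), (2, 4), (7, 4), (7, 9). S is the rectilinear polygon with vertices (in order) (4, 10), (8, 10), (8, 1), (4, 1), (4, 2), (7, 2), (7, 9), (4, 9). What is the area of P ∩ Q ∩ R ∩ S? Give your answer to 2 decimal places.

3.33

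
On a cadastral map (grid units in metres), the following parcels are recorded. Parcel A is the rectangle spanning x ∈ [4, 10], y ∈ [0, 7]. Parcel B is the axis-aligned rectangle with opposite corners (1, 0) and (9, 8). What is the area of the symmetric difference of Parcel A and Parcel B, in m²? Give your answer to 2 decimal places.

36.00

|Parcel A∩Parcel B|: x∈[4,9], y∈[0,7] → 5·7 = 35.
|Parcel A △ Parcel B| = |Parcel A| + |Parcel B| − 2·|Parcel A∩Parcel B| = 42 + 64 − 70 = 36.00.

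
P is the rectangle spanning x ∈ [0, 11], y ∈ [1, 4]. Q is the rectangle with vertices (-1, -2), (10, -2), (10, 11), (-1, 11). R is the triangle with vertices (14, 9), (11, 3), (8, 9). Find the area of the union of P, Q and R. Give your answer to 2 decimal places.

159.75

By inclusion–exclusion:
Individual areas: |P| = 33, |Q| = 143, |R| = 18.
|P∩Q|: x∈[0,10], y∈[1,4] → 10·3 = 30.
|P∩R| = 0.25.
|Q∩R| = 4.
|P∩Q∩R| = 0.
|P ∪ Q ∪ R| = 194 − 34.25 + 0 = 159.75.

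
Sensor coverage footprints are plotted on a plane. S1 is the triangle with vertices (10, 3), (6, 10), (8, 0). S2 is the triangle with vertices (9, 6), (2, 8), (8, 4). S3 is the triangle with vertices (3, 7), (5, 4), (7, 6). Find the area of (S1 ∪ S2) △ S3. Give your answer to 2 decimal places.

19.64

|S1 ∪ S2| = 17.838.
|(S1 ∪ S2) ∩ S3| = 1.6.
|(S1 ∪ S2) △ S3| = 17.838 + 5 − 3.2 = 19.64.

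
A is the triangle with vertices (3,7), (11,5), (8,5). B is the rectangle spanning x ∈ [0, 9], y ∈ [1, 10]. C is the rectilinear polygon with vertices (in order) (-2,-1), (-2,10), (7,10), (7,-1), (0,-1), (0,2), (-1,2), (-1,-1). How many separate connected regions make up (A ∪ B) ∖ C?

(A ∪ B) ∖ C is a single connected region.

1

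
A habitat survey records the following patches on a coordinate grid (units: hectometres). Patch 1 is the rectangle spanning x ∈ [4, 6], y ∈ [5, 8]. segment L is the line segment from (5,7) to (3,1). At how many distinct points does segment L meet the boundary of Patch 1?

1

The segment meets the boundary at (4.333,5).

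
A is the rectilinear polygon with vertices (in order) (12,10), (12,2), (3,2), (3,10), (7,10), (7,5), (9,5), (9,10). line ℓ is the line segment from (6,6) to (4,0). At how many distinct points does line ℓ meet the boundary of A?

1

The segment meets the boundary at (4.667,2).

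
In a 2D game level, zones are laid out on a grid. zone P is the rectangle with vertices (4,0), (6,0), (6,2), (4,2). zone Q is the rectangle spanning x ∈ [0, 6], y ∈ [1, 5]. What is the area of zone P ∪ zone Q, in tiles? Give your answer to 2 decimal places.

By inclusion–exclusion:
Individual areas: |zone P| = 4, |zone Q| = 24.
|zone P∩zone Q|: x∈[4,6], y∈[1,2] → 2·1 = 2.
|zone P ∪ zone Q| = 28 − 2 = 26.00.

26.00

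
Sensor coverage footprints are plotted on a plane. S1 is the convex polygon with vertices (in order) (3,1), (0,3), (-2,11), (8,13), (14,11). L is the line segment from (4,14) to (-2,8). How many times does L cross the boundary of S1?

2

The segment meets the boundary at (-1.4,8.6), (1.75,11.75).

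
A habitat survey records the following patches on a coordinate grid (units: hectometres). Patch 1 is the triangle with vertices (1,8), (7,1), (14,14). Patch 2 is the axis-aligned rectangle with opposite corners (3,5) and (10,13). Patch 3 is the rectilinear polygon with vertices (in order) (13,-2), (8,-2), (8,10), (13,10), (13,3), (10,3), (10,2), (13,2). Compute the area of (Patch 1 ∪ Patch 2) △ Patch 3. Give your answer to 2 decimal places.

|Patch 1 ∪ Patch 2| = 81.5861.
|(Patch 1 ∪ Patch 2) ∩ Patch 3| = 14.4011.
|(Patch 1 ∪ Patch 2) △ Patch 3| = 81.5861 + 57 − 28.8022 = 109.78.

109.78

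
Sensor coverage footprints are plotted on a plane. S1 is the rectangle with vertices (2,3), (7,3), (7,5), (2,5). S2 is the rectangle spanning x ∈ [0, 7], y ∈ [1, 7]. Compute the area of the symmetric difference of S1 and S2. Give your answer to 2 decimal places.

32.00

|S1∩S2|: x∈[2,7], y∈[3,5] → 5·2 = 10.
|S1 △ S2| = |S1| + |S2| − 2·|S1∩S2| = 10 + 42 − 20 = 32.00.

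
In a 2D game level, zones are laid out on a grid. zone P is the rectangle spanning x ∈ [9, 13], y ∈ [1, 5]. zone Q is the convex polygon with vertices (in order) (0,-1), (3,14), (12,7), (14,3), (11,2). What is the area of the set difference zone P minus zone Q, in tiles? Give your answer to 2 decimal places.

4.12

|zone P| = 16, |zone P∩zone Q| = 11.8788.
|zone P ∖ zone Q| = |zone P| − |zone P∩zone Q| = 16 − 11.8788 = 4.12.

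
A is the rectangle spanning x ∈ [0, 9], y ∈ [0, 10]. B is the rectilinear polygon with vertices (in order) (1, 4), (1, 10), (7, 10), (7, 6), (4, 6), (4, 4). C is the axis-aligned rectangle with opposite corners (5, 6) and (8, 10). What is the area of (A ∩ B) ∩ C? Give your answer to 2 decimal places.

The region (A ∩ B) ∩ C is the polygon with vertices (7,6), (5,6), (5,10), (7,10).
By the shoelace formula its area is 8.00.

8.00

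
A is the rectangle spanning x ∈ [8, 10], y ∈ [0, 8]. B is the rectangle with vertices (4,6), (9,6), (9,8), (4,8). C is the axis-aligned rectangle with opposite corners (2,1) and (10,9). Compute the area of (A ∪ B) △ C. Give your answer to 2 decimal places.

|A ∪ B| = 24.
|(A ∪ B) ∩ C| = 22.
|(A ∪ B) △ C| = 24 + 64 − 44 = 44.00.

44.00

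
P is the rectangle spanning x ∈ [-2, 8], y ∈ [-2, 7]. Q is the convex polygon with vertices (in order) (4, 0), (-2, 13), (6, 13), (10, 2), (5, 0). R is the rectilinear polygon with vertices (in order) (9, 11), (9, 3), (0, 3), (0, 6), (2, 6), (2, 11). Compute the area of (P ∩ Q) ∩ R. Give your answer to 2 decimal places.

24.23

The region (P ∩ Q) ∩ R is the polygon with vertices (8,3), (2.615,3), (1.231,6), (2,6), (2,7), (8,7).
By the shoelace formula its area is 24.23.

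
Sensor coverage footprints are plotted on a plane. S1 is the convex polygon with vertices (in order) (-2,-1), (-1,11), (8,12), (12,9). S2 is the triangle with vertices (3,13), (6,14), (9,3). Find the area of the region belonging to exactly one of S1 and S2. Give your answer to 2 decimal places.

90.63

|S1| = 94.5, |S2| = 18, |S1∩S2| = 10.934.
|S1 △ S2| = |S1| + |S2| − 2·|S1∩S2| = 94.5 + 18 − 21.868 = 90.63.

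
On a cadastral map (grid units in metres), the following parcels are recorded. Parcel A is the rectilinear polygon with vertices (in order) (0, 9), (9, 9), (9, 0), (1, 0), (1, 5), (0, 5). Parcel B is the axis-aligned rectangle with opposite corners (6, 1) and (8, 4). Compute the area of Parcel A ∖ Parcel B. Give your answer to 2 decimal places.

|Parcel A| = 76, |Parcel A∩Parcel B| = 6.
|Parcel A ∖ Parcel B| = |Parcel A| − |Parcel A∩Parcel B| = 76 − 6 = 70.00.

70.00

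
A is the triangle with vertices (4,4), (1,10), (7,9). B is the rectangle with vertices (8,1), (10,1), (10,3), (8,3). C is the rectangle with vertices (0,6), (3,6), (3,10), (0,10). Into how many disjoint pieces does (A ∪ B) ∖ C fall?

(A ∪ B) ∖ C splits into 2 disjoint pieces (area 12.8333, area 4).

2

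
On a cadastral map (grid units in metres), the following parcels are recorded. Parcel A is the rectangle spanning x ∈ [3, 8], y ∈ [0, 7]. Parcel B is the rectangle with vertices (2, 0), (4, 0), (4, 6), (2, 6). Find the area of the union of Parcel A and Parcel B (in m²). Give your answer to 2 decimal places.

By inclusion–exclusion:
Individual areas: |Parcel A| = 35, |Parcel B| = 12.
|Parcel A∩Parcel B|: x∈[3,4], y∈[0,6] → 1·6 = 6.
|Parcel A ∪ Parcel B| = 47 − 6 = 41.00.

41.00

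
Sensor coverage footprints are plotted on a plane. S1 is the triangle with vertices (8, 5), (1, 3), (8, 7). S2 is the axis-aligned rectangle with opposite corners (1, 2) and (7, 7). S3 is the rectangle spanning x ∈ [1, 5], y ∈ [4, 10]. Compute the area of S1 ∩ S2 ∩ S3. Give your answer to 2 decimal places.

The intersection is the polygon with vertices (5,5.286), (5,4.143), (4.5,4), (2.75,4).
By the shoelace formula its area is 1.41.

1.41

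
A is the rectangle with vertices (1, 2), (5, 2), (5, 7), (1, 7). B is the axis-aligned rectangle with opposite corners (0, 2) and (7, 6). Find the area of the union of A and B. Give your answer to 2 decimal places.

By inclusion–exclusion:
Individual areas: |A| = 20, |B| = 28.
|A∩B|: x∈[1,5], y∈[2,6] → 4·4 = 16.
|A ∪ B| = 48 − 16 = 32.00.

32.00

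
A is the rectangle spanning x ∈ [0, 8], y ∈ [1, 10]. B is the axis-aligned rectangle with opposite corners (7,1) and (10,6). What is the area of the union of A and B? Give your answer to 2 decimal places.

82.00

By inclusion–exclusion:
Individual areas: |A| = 72, |B| = 15.
|A∩B|: x∈[7,8], y∈[1,6] → 1·5 = 5.
|A ∪ B| = 87 − 5 = 82.00.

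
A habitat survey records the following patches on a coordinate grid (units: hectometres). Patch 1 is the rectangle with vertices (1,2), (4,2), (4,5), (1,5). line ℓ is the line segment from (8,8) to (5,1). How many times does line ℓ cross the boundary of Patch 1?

0

The segment lies entirely outside Patch 1 and never meets its boundary.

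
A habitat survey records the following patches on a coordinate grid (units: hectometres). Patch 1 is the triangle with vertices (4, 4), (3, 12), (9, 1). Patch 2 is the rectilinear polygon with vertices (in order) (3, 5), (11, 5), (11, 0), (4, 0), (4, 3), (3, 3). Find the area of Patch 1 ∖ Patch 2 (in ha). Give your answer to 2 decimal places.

|Patch 1| = 18.5, |Patch 1∩Patch 2| = 8.1989.
|Patch 1 ∖ Patch 2| = |Patch 1| − |Patch 1∩Patch 2| = 18.5 − 8.1989 = 10.30.

10.30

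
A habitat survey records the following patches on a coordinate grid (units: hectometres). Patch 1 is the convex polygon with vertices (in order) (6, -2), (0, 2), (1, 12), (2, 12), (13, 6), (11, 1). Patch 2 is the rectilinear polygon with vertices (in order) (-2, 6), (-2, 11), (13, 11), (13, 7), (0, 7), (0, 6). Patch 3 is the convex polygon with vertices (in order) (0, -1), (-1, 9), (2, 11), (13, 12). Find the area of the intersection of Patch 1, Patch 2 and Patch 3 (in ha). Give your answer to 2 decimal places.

25.00

The intersection is the polygon with vertices (3.833,11), (9.118,8.118), (8,7), (0.5,7), (0.821,10.214), (2,11).
By the shoelace formula its area is 25.00.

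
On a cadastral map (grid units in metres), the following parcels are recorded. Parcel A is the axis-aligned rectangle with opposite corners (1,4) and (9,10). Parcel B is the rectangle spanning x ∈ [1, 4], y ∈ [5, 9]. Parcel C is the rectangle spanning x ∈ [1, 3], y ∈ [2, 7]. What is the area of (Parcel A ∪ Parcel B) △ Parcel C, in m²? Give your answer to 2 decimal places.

46.00

|Parcel A ∪ Parcel B| = 48.
|(Parcel A ∪ Parcel B) ∩ Parcel C| = 6.
|(Parcel A ∪ Parcel B) △ Parcel C| = 48 + 10 − 12 = 46.00.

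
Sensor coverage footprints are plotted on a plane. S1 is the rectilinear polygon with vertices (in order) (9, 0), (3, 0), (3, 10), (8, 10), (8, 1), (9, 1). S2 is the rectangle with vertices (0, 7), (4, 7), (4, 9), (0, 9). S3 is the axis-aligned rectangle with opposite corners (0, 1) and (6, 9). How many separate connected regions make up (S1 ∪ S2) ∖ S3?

1

(S1 ∪ S2) ∖ S3 is a single connected region.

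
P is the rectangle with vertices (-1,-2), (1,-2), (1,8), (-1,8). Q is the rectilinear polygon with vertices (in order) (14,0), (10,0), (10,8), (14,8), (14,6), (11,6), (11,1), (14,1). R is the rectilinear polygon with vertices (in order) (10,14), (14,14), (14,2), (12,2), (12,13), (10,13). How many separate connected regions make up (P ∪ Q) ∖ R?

(P ∪ Q) ∖ R splits into 2 disjoint pieces (area 20, area 13).

2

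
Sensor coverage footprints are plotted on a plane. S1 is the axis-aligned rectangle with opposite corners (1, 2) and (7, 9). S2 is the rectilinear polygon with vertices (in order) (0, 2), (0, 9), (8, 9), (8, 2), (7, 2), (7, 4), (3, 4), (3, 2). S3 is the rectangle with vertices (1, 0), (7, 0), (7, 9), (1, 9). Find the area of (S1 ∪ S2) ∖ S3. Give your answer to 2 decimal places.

14.00

|S1 ∪ S2| = 56.
|(S1 ∪ S2) ∩ S3| = 42.
|(S1 ∪ S2) ∖ S3| = 56 − 42 = 14.00.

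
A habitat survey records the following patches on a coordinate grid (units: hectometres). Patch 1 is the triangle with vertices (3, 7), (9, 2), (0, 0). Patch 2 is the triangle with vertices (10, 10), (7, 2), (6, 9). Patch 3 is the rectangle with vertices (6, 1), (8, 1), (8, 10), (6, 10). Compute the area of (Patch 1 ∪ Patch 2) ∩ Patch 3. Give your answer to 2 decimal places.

|Patch 1 ∪ Patch 2| = 42.3779.
|(Patch 1 ∪ Patch 2) ∩ Patch 3| = 13.27.

13.27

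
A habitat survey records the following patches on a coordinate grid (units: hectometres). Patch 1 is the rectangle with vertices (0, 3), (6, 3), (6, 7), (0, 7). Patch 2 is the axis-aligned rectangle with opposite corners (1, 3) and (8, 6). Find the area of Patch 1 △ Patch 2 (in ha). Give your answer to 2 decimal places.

15.00

|Patch 1∩Patch 2|: x∈[1,6], y∈[3,6] → 5·3 = 15.
|Patch 1 △ Patch 2| = |Patch 1| + |Patch 2| − 2·|Patch 1∩Patch 2| = 24 + 21 − 30 = 15.00.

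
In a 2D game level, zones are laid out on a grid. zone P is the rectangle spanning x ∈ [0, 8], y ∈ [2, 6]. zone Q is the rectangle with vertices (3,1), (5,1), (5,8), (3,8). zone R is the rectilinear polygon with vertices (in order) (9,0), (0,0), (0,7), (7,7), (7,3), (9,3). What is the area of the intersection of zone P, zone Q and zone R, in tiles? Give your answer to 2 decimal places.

The intersection is the polygon with vertices (5,2), (3,2), (3,6), (5,6).
By the shoelace formula its area is 8.00.

8.00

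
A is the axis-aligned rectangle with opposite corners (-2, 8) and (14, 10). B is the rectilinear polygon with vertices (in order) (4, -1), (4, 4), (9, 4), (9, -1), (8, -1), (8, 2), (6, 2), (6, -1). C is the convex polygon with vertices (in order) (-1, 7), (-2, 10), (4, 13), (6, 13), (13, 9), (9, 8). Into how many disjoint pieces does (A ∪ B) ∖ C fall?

3

(A ∪ B) ∖ C splits into 3 disjoint pieces (area 4.875, area 0.6667, area 19).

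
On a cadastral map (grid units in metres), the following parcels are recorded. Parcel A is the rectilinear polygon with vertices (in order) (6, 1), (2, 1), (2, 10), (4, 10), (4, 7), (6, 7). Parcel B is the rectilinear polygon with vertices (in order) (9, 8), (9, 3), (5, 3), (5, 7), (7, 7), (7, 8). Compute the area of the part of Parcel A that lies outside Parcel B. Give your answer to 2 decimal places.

|Parcel A| = 30, |Parcel A∩Parcel B| = 4.
|Parcel A ∖ Parcel B| = |Parcel A| − |Parcel A∩Parcel B| = 30 − 4 = 26.00.

26.00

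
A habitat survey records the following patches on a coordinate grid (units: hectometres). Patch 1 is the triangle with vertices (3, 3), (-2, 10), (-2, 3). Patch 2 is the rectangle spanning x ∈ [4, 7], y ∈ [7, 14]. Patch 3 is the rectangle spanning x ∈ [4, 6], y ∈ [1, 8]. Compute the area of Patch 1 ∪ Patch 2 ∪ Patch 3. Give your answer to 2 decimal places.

50.50

By inclusion–exclusion:
Individual areas: |Patch 1| = 17.5, |Patch 2| = 21, |Patch 3| = 14.
|Patch 1∩Patch 2| = 0.
|Patch 1∩Patch 3| = 0.
|Patch 2∩Patch 3|: x∈[4,6], y∈[7,8] → 2·1 = 2.
|Patch 1∩Patch 2∩Patch 3| = 0.
|Patch 1 ∪ Patch 2 ∪ Patch 3| = 52.5 − 2 + 0 = 50.50.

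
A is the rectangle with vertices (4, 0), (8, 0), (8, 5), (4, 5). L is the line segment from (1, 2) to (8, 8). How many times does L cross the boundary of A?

The segment meets the boundary at (4.5,5), (4,4.571).

2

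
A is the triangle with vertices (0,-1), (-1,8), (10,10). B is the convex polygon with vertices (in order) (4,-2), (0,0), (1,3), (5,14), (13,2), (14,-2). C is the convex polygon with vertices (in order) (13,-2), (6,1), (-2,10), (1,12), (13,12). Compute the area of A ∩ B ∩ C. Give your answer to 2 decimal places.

The intersection is the polygon with vertices (8.654,8.519), (3.933,3.326), (1.935,5.573), (3.088,8.743), (7.919,9.622).
By the shoelace formula its area is 22.43.

22.43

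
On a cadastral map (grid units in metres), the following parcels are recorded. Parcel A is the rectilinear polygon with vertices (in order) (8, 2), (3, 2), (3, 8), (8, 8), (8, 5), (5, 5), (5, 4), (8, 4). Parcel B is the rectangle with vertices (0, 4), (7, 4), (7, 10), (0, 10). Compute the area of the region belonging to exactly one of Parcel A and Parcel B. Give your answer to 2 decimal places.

|Parcel A| = 27, |Parcel B| = 42, |Parcel A∩Parcel B| = 14.
|Parcel A △ Parcel B| = |Parcel A| + |Parcel B| − 2·|Parcel A∩Parcel B| = 27 + 42 − 28 = 41.00.

41.00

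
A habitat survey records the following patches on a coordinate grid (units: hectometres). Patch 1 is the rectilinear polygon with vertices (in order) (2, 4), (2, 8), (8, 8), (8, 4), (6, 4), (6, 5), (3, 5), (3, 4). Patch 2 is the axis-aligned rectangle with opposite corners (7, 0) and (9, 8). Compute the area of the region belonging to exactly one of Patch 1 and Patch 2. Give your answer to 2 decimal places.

29.00

|Patch 1| = 21, |Patch 2| = 16, |Patch 1∩Patch 2| = 4.
|Patch 1 △ Patch 2| = |Patch 1| + |Patch 2| − 2·|Patch 1∩Patch 2| = 21 + 16 − 8 = 29.00.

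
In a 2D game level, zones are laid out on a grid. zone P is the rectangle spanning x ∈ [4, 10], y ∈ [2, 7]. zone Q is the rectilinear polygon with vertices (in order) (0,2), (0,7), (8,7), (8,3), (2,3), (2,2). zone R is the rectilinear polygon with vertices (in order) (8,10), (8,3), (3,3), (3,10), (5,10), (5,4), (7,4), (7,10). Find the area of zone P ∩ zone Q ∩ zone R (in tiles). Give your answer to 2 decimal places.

The intersection is the polygon with vertices (8,3), (4,3), (4,7), (5,7), (5,4), (7,4), (7,7), (8,7).
By the shoelace formula its area is 10.00.

10.00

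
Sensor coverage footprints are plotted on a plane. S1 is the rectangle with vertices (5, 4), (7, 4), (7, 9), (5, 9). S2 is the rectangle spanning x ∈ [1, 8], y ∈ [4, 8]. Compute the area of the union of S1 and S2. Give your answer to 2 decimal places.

By inclusion–exclusion:
Individual areas: |S1| = 10, |S2| = 28.
|S1∩S2|: x∈[5,7], y∈[4,8] → 2·4 = 8.
|S1 ∪ S2| = 38 − 8 = 30.00.

30.00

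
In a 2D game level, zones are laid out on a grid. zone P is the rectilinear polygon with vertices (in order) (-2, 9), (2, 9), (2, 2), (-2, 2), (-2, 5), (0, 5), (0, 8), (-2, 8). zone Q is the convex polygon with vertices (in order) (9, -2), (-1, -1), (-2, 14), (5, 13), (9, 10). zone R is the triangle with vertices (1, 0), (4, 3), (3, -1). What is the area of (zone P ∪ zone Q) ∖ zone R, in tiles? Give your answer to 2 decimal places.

146.97

|zone P ∪ zone Q| = 151.4667.
|(zone P ∪ zone Q) ∩ zone R| = 4.5.
|(zone P ∪ zone Q) ∖ zone R| = 151.4667 − 4.5 = 146.97.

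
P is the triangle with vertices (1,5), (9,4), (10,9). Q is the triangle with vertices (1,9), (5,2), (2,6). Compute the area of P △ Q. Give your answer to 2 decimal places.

21.89

|P| = 20.5, |Q| = 2.5, |P∩Q| = 0.5559.
|P △ Q| = |P| + |Q| − 2·|P∩Q| = 20.5 + 2.5 − 1.1118 = 21.89.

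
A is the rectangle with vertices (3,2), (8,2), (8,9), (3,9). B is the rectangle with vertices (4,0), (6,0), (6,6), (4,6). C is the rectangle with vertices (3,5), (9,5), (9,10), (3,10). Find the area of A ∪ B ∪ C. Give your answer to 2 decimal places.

By inclusion–exclusion:
Individual areas: |A| = 35, |B| = 12, |C| = 30.
|A∩B|: x∈[4,6], y∈[2,6] → 2·4 = 8.
|A∩C|: x∈[3,8], y∈[5,9] → 5·4 = 20.
|B∩C|: x∈[4,6], y∈[5,6] → 2·1 = 2.
|A∩B∩C| = 2.
|A ∪ B ∪ C| = 77 − 30 + 2 = 49.00.

49.00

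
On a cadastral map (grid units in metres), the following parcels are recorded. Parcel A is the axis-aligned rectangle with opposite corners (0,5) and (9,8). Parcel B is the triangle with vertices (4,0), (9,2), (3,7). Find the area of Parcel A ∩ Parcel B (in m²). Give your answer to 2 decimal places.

2.11

The intersection is the polygon with vertices (3.286,5), (3,7), (5.4,5).
By the shoelace formula its area is 2.11.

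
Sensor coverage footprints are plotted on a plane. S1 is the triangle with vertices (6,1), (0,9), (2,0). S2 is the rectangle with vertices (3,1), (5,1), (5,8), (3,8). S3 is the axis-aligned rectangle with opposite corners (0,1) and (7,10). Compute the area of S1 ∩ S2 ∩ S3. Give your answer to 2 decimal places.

The intersection is the polygon with vertices (5,1), (3,1), (3,5), (5,2.333).
By the shoelace formula its area is 5.33.

5.33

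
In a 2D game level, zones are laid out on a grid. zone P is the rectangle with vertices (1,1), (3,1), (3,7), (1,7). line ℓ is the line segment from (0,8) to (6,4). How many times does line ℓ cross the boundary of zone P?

2

The segment meets the boundary at (3,6), (1.5,7).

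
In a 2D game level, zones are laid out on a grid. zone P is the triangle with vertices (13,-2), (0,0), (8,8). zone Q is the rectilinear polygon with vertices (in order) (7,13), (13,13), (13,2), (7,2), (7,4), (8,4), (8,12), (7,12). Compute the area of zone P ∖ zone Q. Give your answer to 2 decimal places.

49.00

|zone P| = 60, |zone P∩zone Q| = 11.
|zone P ∖ zone Q| = |zone P| − |zone P∩zone Q| = 60 − 11 = 49.00.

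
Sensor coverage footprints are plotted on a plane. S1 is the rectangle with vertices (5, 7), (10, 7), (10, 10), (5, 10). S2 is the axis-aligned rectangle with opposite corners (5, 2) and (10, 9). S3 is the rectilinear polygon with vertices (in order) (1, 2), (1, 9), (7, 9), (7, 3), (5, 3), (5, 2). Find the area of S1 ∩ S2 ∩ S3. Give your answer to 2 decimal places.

4.00

The intersection is the polygon with vertices (5,7), (5,9), (7,9), (7,7).
By the shoelace formula its area is 4.00.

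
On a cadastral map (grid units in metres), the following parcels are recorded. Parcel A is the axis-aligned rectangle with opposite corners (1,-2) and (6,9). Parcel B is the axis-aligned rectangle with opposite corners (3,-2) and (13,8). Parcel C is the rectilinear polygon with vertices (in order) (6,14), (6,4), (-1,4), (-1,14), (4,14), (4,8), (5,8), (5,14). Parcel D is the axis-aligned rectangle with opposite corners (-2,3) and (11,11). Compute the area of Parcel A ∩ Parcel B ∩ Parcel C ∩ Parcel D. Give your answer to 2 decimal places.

The intersection is the polygon with vertices (4,8), (5,8), (6,8), (6,4), (3,4), (3,8).
By the shoelace formula its area is 12.00.

12.00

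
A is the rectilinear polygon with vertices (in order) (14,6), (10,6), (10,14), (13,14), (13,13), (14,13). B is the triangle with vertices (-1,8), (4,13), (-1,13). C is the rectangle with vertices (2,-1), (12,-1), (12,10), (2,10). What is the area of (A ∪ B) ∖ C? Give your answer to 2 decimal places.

|A ∪ B| = 43.5.
|(A ∪ B) ∩ C| = 8.
|(A ∪ B) ∖ C| = 43.5 − 8 = 35.50.

35.50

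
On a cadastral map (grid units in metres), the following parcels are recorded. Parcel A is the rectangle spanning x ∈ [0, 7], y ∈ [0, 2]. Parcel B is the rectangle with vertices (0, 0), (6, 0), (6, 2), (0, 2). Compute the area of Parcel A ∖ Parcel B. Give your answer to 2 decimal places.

|Parcel A∩Parcel B|: x∈[0,6], y∈[0,2] → 6·2 = 12.
|Parcel A| = 14.
|Parcel A ∖ Parcel B| = |Parcel A| − |Parcel A∩Parcel B| = 14 − 12 = 2.00.

2.00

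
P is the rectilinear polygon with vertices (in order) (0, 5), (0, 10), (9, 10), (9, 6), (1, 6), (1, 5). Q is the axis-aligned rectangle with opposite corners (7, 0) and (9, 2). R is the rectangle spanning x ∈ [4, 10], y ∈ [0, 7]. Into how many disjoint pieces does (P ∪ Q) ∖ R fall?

1

(P ∪ Q) ∖ R is a single connected region.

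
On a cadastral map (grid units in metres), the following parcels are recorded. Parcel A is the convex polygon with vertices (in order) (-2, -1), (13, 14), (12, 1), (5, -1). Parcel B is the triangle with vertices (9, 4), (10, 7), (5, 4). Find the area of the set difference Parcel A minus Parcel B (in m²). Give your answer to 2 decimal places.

|Parcel A| = 97, |Parcel A∩Parcel B| = 6.
|Parcel A ∖ Parcel B| = |Parcel A| − |Parcel A∩Parcel B| = 97 − 6 = 91.00.

91.00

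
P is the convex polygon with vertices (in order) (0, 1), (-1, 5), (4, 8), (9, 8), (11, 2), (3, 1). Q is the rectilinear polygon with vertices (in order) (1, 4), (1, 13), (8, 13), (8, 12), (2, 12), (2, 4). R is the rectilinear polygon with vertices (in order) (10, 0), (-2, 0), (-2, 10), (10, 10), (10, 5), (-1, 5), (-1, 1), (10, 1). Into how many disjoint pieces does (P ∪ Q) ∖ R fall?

(P ∪ Q) ∖ R splits into 2 disjoint pieces (area 9, area 40.5).

2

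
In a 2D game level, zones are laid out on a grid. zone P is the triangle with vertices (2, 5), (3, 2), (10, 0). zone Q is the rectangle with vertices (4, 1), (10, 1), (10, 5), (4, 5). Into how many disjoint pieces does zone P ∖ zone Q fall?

zone P ∖ zone Q splits into 2 disjoint pieces (area 3.3929, area 0.95).

2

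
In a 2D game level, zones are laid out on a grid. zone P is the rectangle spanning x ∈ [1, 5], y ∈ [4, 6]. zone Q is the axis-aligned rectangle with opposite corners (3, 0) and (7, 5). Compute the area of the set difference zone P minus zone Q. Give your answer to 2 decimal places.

|zone P∩zone Q|: x∈[3,5], y∈[4,5] → 2·1 = 2.
|zone P| = 8.
|zone P ∖ zone Q| = |zone P| − |zone P∩zone Q| = 8 − 2 = 6.00.

6.00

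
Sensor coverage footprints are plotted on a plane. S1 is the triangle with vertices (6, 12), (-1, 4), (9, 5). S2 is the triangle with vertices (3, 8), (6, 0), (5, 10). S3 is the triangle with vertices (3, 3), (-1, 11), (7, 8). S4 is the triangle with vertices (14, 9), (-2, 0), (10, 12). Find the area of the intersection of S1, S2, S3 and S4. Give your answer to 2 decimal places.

The intersection is the polygon with vertices (5.4,6), (4.277,4.596), (3.818,5.818), (5.273,7.273).
By the shoelace formula its area is 2.03.

2.03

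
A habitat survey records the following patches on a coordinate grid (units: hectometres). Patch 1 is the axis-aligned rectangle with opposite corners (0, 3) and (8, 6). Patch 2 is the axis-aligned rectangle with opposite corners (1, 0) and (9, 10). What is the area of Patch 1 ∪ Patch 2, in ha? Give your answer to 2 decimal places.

By inclusion–exclusion:
Individual areas: |Patch 1| = 24, |Patch 2| = 80.
|Patch 1∩Patch 2|: x∈[1,8], y∈[3,6] → 7·3 = 21.
|Patch 1 ∪ Patch 2| = 104 − 21 = 83.00.

83.00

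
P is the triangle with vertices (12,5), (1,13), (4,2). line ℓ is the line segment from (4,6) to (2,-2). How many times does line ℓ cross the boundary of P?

1

The segment meets the boundary at (3.478,3.913).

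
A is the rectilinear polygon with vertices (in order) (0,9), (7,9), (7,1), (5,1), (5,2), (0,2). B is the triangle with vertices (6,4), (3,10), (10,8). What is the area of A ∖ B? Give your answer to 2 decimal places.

40.29

|A| = 51, |A∩B| = 10.7143.
|A ∖ B| = |A| − |A∩B| = 51 − 10.7143 = 40.29.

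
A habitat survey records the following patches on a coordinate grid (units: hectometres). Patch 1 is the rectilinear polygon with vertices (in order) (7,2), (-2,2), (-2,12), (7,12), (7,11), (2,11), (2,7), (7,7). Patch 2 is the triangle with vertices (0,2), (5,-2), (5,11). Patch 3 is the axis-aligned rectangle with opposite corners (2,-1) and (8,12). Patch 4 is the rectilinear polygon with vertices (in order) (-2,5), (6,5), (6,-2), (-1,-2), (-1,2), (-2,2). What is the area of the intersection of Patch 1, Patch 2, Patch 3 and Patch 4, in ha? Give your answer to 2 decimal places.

The intersection is the polygon with vertices (5,2), (2,2), (2,5), (5,5).
By the shoelace formula its area is 9.00.

9.00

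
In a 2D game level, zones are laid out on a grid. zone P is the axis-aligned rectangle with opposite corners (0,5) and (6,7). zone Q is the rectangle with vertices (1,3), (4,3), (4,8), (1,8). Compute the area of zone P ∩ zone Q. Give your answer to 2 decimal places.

|zone P∩zone Q|: x∈[1,4], y∈[5,7] → 3·2 = 6.

6.00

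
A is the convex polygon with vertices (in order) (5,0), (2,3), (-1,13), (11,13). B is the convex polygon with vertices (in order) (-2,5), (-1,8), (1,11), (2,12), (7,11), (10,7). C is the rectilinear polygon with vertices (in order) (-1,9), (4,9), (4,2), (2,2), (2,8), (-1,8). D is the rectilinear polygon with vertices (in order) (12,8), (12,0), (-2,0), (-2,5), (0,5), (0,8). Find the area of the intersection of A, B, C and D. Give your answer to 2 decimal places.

4.33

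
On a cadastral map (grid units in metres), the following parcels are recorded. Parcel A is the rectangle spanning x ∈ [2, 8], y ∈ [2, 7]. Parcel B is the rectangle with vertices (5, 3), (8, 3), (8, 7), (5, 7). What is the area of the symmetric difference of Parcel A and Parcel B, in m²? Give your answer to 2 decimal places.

|Parcel A∩Parcel B|: x∈[5,8], y∈[3,7] → 3·4 = 12.
|Parcel A △ Parcel B| = |Parcel A| + |Parcel B| − 2·|Parcel A∩Parcel B| = 30 + 12 − 24 = 18.00.

18.00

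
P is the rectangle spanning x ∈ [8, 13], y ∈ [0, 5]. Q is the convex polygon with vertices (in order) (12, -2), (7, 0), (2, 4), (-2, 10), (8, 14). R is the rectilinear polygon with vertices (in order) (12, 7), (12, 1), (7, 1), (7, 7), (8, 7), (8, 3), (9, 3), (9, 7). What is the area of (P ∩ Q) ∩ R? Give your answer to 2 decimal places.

9.00

|P ∩ Q| = 14.375.
|(P ∩ Q) ∩ R| = 9.00.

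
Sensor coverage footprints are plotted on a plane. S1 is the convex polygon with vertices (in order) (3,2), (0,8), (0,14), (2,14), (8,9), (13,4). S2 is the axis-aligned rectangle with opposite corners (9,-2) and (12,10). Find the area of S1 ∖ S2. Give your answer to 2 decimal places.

75.50

|S1| = 84.5, |S1∩S2| = 9.
|S1 ∖ S2| = |S1| − |S1∩S2| = 84.5 − 9 = 75.50.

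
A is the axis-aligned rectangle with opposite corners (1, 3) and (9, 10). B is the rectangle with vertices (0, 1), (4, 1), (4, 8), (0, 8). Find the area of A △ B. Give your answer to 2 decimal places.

|A∩B|: x∈[1,4], y∈[3,8] → 3·5 = 15.
|A △ B| = |A| + |B| − 2·|A∩B| = 56 + 28 − 30 = 54.00.

54.00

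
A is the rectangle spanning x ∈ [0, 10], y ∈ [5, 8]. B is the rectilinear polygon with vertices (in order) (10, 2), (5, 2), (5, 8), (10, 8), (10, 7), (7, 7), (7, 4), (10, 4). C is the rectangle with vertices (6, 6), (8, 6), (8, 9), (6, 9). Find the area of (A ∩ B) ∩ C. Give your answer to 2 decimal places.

The region (A ∩ B) ∩ C is the polygon with vertices (7,7), (7,6), (6,6), (6,8), (8,8), (8,7).
By the shoelace formula its area is 3.00.

3.00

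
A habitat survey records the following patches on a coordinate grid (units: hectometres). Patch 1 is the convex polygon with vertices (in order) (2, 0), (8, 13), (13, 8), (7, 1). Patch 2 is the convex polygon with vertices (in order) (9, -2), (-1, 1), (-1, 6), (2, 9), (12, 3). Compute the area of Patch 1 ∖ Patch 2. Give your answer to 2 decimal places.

|Patch 1| = 62, |Patch 1∩Patch 2| = 27.4289.
|Patch 1 ∖ Patch 2| = |Patch 1| − |Patch 1∩Patch 2| = 62 − 27.4289 = 34.57.

34.57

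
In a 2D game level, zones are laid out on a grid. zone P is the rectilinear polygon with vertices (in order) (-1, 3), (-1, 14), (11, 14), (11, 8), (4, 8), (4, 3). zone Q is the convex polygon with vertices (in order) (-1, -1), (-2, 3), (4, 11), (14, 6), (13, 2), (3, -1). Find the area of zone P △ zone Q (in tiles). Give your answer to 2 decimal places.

|zone P| = 97, |zone Q| = 121, |zone P∩zone Q| = 32.3333.
|zone P △ zone Q| = |zone P| + |zone Q| − 2·|zone P∩zone Q| = 97 + 121 − 64.6667 = 153.33.

153.33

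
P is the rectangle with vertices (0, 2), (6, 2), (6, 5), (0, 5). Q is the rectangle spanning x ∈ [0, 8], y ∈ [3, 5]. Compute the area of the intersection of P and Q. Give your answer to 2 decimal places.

12.00

|P∩Q|: x∈[0,6], y∈[3,5] → 6·2 = 12.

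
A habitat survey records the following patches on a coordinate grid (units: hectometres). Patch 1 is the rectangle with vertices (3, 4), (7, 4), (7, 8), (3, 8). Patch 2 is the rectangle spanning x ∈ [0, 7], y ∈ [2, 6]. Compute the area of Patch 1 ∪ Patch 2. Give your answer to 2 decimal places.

36.00

By inclusion–exclusion:
Individual areas: |Patch 1| = 16, |Patch 2| = 28.
|Patch 1∩Patch 2|: x∈[3,7], y∈[4,6] → 4·2 = 8.
|Patch 1 ∪ Patch 2| = 44 − 8 = 36.00.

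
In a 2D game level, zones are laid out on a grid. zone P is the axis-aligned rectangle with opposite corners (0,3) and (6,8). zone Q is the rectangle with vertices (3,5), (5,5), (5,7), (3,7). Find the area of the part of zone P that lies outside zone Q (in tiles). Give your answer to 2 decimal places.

26.00

|zone P∩zone Q|: x∈[3,5], y∈[5,7] → 2·2 = 4.
|zone P| = 30.
|zone P ∖ zone Q| = |zone P| − |zone P∩zone Q| = 30 − 4 = 26.00.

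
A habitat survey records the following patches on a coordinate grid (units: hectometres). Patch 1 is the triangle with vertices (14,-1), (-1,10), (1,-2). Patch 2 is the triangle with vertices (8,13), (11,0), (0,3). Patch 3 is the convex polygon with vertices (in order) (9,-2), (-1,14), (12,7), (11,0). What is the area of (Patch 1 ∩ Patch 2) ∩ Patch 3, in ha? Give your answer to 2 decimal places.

The region (Patch 1 ∩ Patch 2) ∩ Patch 3 is the polygon with vertices (11,0), (7.082,1.069), (3.615,6.615), (10.667,1.444).
By the shoelace formula its area is 13.24.

13.24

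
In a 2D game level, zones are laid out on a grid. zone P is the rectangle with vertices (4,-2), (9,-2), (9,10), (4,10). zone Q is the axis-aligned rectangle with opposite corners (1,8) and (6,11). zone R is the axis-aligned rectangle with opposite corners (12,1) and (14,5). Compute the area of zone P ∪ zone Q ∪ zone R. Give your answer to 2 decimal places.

79.00

By inclusion–exclusion:
Individual areas: |zone P| = 60, |zone Q| = 15, |zone R| = 8.
|zone P∩zone Q|: x∈[4,6], y∈[8,10] → 2·2 = 4.
|zone P∩zone R| = 0 (no overlap).
|zone Q∩zone R| = 0 (no overlap).
|zone P∩zone Q∩zone R| = 0.
|zone P ∪ zone Q ∪ zone R| = 83 − 4 + 0 = 79.00.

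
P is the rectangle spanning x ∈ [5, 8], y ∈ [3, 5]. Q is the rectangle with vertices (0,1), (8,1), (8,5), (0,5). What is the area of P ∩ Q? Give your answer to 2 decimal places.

|P∩Q|: x∈[5,8], y∈[3,5] → 3·2 = 6.

6.00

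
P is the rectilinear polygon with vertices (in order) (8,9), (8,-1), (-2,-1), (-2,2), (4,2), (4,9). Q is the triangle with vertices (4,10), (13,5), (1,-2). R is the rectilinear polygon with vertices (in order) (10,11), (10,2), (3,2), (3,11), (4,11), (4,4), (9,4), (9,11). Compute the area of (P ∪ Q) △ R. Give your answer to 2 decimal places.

|P ∪ Q| = 81.8683.
|(P ∪ Q) ∩ R| = 19.6111.
|(P ∪ Q) △ R| = 81.8683 + 28 − 39.2222 = 70.65.

70.65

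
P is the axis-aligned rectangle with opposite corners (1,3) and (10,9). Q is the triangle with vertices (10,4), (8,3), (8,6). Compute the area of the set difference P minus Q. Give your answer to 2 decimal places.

51.00

|P| = 54, |P∩Q| = 3.
|P ∖ Q| = |P| − |P∩Q| = 54 − 3 = 51.00.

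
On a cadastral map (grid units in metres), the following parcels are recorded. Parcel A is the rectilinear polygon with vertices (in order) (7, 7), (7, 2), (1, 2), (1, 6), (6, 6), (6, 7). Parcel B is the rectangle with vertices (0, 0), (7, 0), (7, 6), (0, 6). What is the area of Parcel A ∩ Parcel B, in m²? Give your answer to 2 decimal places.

The intersection is the polygon with vertices (7,2), (1,2), (1,6), (6,6), (7,6).
By the shoelace formula its area is 24.00.

24.00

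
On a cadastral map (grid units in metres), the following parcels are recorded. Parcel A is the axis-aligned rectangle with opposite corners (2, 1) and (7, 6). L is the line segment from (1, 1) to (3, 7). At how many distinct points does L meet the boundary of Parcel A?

The segment meets the boundary at (2.667,6), (2,4).

2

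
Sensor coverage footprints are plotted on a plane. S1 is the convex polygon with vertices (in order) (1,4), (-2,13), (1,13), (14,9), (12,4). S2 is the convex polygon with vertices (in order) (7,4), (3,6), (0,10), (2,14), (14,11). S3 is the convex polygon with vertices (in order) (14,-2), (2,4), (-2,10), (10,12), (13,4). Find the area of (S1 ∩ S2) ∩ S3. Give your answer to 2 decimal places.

50.58

The region (S1 ∩ S2) ∩ S3 is the polygon with vertices (7,4), (3,6), (0,10), (0.182,10.364), (6.27,11.378), (10.75,10), (11.364,8.364).
By the shoelace formula its area is 50.58.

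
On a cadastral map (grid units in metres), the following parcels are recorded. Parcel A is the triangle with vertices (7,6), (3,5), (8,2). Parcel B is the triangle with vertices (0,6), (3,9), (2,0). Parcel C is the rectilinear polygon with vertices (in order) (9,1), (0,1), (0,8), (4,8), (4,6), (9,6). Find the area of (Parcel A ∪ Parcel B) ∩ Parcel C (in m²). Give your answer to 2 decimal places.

|Parcel A ∪ Parcel B| = 20.5.
|(Parcel A ∪ Parcel B) ∩ Parcel C| = 19.83.

19.83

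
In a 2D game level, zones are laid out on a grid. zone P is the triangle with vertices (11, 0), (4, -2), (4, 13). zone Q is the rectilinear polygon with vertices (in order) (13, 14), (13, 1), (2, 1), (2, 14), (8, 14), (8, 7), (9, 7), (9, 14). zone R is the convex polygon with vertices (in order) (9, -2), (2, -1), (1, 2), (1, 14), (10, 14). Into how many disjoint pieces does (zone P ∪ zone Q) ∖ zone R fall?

2

(zone P ∪ zone Q) ∖ zone R splits into 2 disjoint pieces (area 0.5952, area 46.3671).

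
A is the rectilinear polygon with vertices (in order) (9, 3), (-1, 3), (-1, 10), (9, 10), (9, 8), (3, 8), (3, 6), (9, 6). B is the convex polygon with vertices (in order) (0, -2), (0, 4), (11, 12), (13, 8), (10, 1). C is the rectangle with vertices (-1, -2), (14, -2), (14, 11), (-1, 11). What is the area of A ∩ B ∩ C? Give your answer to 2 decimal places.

28.52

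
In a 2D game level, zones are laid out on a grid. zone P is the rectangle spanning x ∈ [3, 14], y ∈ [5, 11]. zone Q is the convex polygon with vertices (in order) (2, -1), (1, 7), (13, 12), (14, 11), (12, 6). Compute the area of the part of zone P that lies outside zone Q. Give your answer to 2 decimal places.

|zone P| = 66, |zone P∩zone Q| = 46.2524.
|zone P ∖ zone Q| = |zone P| − |zone P∩zone Q| = 66 − 46.2524 = 19.75.

19.75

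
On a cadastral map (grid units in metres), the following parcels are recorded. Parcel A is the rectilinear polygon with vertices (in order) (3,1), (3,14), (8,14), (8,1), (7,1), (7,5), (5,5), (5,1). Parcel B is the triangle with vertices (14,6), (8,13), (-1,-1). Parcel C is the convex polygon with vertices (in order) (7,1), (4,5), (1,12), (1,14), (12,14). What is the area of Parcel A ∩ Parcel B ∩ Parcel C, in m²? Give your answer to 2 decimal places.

22.62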